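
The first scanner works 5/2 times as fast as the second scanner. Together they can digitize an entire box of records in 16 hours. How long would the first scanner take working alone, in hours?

112/5 hours

Let the second scanner's rate be r; then the first scanner's rate is (5/2)r, so together (5/2 + 1)r = (7/2)r = 1/16.
Thus r = 1/56 per hour.
The second scanner alone: 56 hours; the first scanner alone: 112/5 hours.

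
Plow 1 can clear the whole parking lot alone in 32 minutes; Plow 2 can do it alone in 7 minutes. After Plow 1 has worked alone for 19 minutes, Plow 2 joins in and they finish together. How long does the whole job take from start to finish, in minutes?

In 19 minutes Plow 1 does 19/32 of the job, leaving 13/32.
Plow 1 and Plow 2 together work at 39/224 per minute, so finishing takes 13/32 ÷ 39/224 = 7/3 minutes.
Total time = 19 + 7/3 = 64/3 minutes.

64/3 minutes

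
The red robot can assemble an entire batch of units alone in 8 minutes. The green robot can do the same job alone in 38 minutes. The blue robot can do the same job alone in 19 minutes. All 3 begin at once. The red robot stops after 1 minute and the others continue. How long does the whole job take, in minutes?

In the first 1 minute the combined rate is 31/152, so 31/152 of the job is done, leaving 121/152.
After the red robot leaves the rate is 3/38 per minute; the remaining 121/152 takes 121/12 minutes.
Total = 1 + 121/12 = 133/12 minutes.

133/12 minutes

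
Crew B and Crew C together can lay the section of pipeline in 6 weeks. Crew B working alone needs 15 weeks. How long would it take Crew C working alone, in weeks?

10 weeks

Combined rate is 1/6 per week.
Known contribution: 1/15 per week.
So Crew C's rate is 1/6 − 1/15 = 1/10, meaning 10 weeks alone.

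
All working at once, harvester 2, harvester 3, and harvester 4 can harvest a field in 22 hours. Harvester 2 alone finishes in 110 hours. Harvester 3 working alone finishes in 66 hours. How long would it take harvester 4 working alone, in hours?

330/7 hours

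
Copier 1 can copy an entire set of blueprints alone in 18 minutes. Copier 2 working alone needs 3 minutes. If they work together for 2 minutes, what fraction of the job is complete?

7/9

Combined rate: 1/18 + 1/3 = (1 + 6)/18 = 7/18 per minute.
In 2 minutes they complete 2·7/18 = 7/9 of the job.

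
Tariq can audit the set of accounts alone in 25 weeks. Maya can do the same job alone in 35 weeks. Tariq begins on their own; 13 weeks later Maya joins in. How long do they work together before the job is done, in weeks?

7 weeks

In the first 13 weeks Tariq alone does 13/25 of the job, leaving 12/25.
Once everyone is working, combined rate: 1/25 + 1/35 = (7 + 5)/175 = 12/175 per week.
Remaining 12/25 at 12/175 per week takes 7 weeks.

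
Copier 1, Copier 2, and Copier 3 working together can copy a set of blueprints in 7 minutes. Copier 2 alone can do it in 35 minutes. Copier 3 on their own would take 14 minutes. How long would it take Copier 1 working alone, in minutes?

70/3 minutes

Combined rate is 1/7 per minute.
Known contribution: 1/35 + 1/14 = (2 + 5)/70 = 7/70 = 1/10 per minute.
So Copier 1's rate is 1/7 − 1/10 = 3/70, meaning 70/3 minutes alone.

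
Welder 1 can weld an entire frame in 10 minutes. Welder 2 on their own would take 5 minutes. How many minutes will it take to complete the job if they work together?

10/3 minutes

Combined rate: 1/10 + 1/5 = (1 + 2)/10 = 3/10 per minute.
Time = 1 ÷ (3/10) = 10/3 minutes.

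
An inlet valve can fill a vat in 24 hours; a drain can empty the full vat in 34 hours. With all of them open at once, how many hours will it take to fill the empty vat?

Net rate = 1/24 − 1/34 = (17 − 12)/408 = 5/408 per hour.
Filling time = 1 ÷ (5/408) = 408/5 hours.

408/5 hours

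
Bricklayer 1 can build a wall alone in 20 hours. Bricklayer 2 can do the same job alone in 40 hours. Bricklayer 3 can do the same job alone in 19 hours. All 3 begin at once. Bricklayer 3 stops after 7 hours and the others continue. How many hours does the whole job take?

160/19 hours

In the first 7 hours the combined rate is 97/760, so 679/760 of the job is done, leaving 81/760.
After Bricklayer 3 leaves the rate is 3/40 per hour; the remaining 81/760 takes 27/19 hours.
Total = 7 + 27/19 = 160/19 hours.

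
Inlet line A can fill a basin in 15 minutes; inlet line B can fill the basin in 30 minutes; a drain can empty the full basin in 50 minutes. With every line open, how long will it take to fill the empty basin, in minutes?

25/2 minutes

Net rate = 1/15 + 1/30 − 1/50 = (10 + 5 − 3)/150 = 12/150 = 2/25 per minute.
Filling time = 1 ÷ (2/25) = 25/2 minutes.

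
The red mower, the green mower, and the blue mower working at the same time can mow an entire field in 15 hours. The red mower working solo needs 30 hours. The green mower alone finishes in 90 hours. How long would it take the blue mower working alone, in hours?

Combined rate is 1/15 per hour.
Known contribution: 1/30 + 1/90 = (3 + 1)/90 = 4/90 = 2/45 per hour.
So the blue mower's rate is 1/15 − 2/45 = 1/45, meaning 45 hours alone.

45 hours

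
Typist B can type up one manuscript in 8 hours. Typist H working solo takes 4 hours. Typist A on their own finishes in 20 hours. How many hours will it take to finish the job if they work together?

Combined rate: 1/8 + 1/4 + 1/20 = (5 + 10 + 2)/40 = 17/40 per hour.
Time = 1 ÷ (17/40) = 40/17 hours.

40/17 hours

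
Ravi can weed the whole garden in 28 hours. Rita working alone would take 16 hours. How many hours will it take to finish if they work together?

Combined rate: 1/28 + 1/16 = (4 + 7)/112 = 11/112 per hour.
Time = 1 ÷ (11/112) = 112/11 hours.

112/11 hours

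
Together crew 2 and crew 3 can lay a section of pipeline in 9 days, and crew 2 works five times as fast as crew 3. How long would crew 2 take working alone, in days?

54/5 days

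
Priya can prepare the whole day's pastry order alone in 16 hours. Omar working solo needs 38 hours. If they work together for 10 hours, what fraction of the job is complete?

Combined rate: 1/16 + 1/38 = (19 + 8)/304 = 27/304 per hour.
In 10 hours they complete 10·27/304 = 135/152 of the job.

135/152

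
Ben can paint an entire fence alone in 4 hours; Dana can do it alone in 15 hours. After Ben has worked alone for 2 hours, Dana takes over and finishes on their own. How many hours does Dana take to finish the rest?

In 2 hours Ben does 2/4 = 1/2 of the job, leaving 1/2.
Dana works at 1/15 per hour, so finishing takes 1/2 ÷ 1/15 = 15/2 hours.

15/2 hours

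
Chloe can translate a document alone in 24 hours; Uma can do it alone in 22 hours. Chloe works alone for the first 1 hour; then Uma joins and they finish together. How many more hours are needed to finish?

In 1 hour Chloe does 1/24 of the job, leaving 23/24.
Chloe and Uma together work at 23/264 per hour, so finishing takes 23/24 ÷ 23/264 = 11 hours.

11 hours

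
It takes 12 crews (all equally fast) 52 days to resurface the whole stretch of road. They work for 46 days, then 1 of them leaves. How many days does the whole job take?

One crew does 1/624 of the job per day.
After 46 days with 12 crews, 23/26 is done (3/26 left).
With 11 crews the rate is 11/624, so the rest takes 3/26 ÷ 11/624 = 72/11 days.
Total = 46 + 72/11 = 578/11 days.

578/11 days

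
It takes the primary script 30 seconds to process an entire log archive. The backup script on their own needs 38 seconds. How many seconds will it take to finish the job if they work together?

285/17 seconds

With two workers the combined time is the product over the sum: 30·38/(30+38) = 1140/68 = 285/17 seconds.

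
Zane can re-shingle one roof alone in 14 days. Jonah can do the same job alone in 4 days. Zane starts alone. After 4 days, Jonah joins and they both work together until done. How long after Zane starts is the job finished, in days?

56/9 days

In the first 4 days Zane alone does 4/14 = 2/7 of the job, leaving 5/7.
Once everyone is working, combined rate: 1/14 + 1/4 = (2 + 7)/28 = 9/28 per day.
Remaining 5/7 at 9/28 per day takes 20/9 days.
Total from the start = 4 + 20/9 = 56/9 days.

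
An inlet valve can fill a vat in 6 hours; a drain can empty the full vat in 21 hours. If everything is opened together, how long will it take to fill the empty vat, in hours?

Net rate = 1/6 − 1/21 = (7 − 2)/42 = 5/42 per hour.
Filling time = 1 ÷ (5/42) = 42/5 hours.

42/5 hours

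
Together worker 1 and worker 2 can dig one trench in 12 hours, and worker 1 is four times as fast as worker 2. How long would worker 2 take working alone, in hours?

60 hours

Let worker 2's rate be r; then worker 1's rate is 4r, so together (4 + 1)r = 5r = 1/12.
Thus r = 1/60 per hour.
Worker 2 alone: 60 hours; worker 1 alone: 15 hours.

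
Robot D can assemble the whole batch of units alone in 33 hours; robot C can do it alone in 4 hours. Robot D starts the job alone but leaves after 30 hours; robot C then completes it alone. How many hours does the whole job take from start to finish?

334/11 hours

In 30 hours robot D does 30/33 = 10/11 of the job, leaving 1/11.
Robot C works at 1/4 per hour, so finishing takes 1/11 ÷ 1/4 = 4/11 hours.
Total time = 30 + 4/11 = 334/11 hours.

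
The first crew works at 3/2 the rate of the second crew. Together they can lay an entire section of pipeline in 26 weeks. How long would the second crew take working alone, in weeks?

65 weeks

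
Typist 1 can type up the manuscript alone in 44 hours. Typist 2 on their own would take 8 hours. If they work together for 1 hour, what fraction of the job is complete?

Combined rate: 1/44 + 1/8 = (2 + 11)/88 = 13/88 per hour.
In 1 hour they complete 1·13/88 = 13/88 of the job.

13/88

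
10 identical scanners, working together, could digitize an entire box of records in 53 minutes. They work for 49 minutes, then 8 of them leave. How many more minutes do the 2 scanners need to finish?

One scanner does 1/530 of the job per minute.
After 49 minutes with 10 scanners, 49/53 is done (4/53 left).
With 2 scanners the rate is 2/530 = 1/265, so the rest takes 4/53 ÷ 1/265 = 20 minutes.

20 minutes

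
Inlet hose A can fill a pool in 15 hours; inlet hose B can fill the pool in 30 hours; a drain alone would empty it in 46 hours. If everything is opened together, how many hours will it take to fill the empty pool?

115/9 hours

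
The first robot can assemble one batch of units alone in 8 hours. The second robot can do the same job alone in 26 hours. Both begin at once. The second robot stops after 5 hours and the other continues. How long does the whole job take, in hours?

84/13 hours

In the first 5 hours the combined rate is 17/104, so 85/104 of the job is done, leaving 19/104.
After the second robot leaves the rate is 1/8 per hour; the remaining 19/104 takes 19/13 hours.
Total = 5 + 19/13 = 84/13 hours.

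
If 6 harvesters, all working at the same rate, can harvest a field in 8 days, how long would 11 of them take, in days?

48/11 days

Total work is 6·8 = 48 harvester-days.
With 11 harvesters: 48/11 days.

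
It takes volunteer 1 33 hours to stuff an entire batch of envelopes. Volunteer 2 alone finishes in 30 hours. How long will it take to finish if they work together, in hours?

110/7 hours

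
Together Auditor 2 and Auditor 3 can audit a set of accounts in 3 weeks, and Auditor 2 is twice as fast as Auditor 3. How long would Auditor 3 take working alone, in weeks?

Let Auditor 3's rate be r; then Auditor 2's rate is 2r, so together (2 + 1)r = 3r = 1/3.
Thus r = 1/9 per week.
Auditor 3 alone: 9 weeks; Auditor 2 alone: 9/2 weeks.

9 weeks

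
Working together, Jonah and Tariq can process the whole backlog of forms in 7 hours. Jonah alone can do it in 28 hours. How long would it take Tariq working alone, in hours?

28/3 hours

Combined rate is 1/7 per hour.
Known contribution: 1/28 per hour.
So Tariq's rate is 1/7 − 1/28 = 3/28, meaning 28/3 hours alone.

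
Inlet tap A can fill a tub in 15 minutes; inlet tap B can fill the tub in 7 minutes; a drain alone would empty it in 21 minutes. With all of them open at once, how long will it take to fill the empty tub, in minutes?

Net rate = 1/15 + 1/7 − 1/21 = (7 + 15 − 5)/105 = 17/105 per minute.
Filling time = 1 ÷ (17/105) = 105/17 minutes.

105/17 minutes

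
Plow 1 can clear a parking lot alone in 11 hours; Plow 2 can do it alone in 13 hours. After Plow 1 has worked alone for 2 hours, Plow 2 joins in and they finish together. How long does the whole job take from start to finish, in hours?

In 2 hours Plow 1 does 2/11 of the job, leaving 9/11.
Plow 1 and Plow 2 together work at 24/143 per hour, so finishing takes 9/11 ÷ 24/143 = 39/8 hours.
Total time = 2 + 39/8 = 55/8 hours.

55/8 hours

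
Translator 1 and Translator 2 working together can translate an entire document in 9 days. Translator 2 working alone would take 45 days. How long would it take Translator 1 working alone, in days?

45/4 days

Combined rate is 1/9 per day.
Known contribution: 1/45 per day.
So Translator 1's rate is 1/9 − 1/45 = 4/45, meaning 45/4 days alone.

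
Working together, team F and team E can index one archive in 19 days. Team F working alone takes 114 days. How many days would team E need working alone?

114/5 days

Combined rate is 1/19 per day.
Known contribution: 1/114 per day.
So team E's rate is 1/19 − 1/114 = 5/114, meaning 114/5 days alone.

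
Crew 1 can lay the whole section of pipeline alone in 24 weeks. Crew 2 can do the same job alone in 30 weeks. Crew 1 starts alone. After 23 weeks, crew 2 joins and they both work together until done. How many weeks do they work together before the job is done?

In the first 23 weeks crew 1 alone does 23/24 of the job, leaving 1/24.
Once everyone is working, combined rate: 1/24 + 1/30 = (5 + 4)/120 = 9/120 = 3/40 per week.
Remaining 1/24 at 3/40 per week takes 5/9 weeks.

5/9 weeks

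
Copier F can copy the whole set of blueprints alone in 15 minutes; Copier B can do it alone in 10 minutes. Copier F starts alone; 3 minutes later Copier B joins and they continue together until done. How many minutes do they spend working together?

In 3 minutes Copier F does 3/15 = 1/5 of the job, leaving 4/5.
Copier F and Copier B together work at 1/6 per minute, so finishing takes 4/5 ÷ 1/6 = 24/5 minutes.

24/5 minutes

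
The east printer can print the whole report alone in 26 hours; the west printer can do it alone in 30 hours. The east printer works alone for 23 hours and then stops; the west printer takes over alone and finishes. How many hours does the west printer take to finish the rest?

In 23 hours the east printer does 23/26 of the job, leaving 3/26.
The west printer works at 1/30 per hour, so finishing takes 3/26 ÷ 1/30 = 45/13 hours.

45/13 hours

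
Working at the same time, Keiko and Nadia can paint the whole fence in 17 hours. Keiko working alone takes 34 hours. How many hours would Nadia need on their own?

34 hours

Combined rate is 1/17 per hour.
Known contribution: 1/34 per hour.
So Nadia's rate is 1/17 − 1/34 = 1/34, meaning 34 hours alone.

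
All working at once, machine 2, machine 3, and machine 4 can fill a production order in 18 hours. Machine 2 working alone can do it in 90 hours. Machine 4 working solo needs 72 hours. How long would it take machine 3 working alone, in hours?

360/11 hours

Combined rate is 1/18 per hour.
Known contribution: 1/90 + 1/72 = (4 + 5)/360 = 9/360 = 1/40 per hour.
So machine 3's rate is 1/18 − 1/40 = 11/360, meaning 360/11 hours alone.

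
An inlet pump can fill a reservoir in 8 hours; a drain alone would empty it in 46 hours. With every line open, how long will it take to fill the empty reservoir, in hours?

Net rate = 1/8 − 1/46 = (23 − 4)/184 = 19/184 per hour.
Filling time = 1 ÷ (19/184) = 184/19 hours.

184/19 hours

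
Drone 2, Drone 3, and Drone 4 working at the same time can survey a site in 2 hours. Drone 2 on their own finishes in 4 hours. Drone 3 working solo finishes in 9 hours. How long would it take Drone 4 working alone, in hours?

36/5 hours

Combined rate is 1/2 per hour.
Known contribution: 1/4 + 1/9 = (9 + 4)/36 = 13/36 per hour.
So Drone 4's rate is 1/2 − 13/36 = 5/36, meaning 36/5 hours alone.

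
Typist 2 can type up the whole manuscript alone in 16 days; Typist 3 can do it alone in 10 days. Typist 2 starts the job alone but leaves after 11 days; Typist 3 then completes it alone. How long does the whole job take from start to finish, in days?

113/8 days

In 11 days Typist 2 does 11/16 of the job, leaving 5/16.
Typist 3 works at 1/10 per day, so finishing takes 5/16 ÷ 1/10 = 25/8 days.
Total time = 11 + 25/8 = 113/8 days.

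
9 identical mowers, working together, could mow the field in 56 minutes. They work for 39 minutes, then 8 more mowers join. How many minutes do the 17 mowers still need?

9 minutes

One mower does 1/504 of the job per minute.
After 39 minutes with 9 mowers, 39/56 is done (17/56 left).
With 17 mowers the rate is 17/504, so the rest takes 17/56 ÷ 17/504 = 9 minutes.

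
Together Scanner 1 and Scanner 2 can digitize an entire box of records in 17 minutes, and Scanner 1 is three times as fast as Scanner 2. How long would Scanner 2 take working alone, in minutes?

68 minutes

Let Scanner 2's rate be r; then Scanner 1's rate is 3r, so together (3 + 1)r = 4r = 1/17.
Thus r = 1/68 per minute.
Scanner 2 alone: 68 minutes; Scanner 1 alone: 68/3 minutes.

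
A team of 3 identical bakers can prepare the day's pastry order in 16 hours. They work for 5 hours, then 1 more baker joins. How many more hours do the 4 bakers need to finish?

One baker does 1/48 of the job per hour.
After 5 hours with 3 bakers, 5/16 is done (11/16 left).
With 4 bakers the rate is 4/48 = 1/12, so the rest takes 11/16 ÷ 1/12 = 33/4 hours.

33/4 hours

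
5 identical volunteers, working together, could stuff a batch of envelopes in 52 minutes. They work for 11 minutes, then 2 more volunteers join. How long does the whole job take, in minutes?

282/7 minutes

One volunteer does 1/260 of the job per minute.
After 11 minutes with 5 volunteers, 11/52 is done (41/52 left).
With 7 volunteers the rate is 7/260, so the rest takes 41/52 ÷ 7/260 = 205/7 minutes.
Total = 11 + 205/7 = 282/7 minutes.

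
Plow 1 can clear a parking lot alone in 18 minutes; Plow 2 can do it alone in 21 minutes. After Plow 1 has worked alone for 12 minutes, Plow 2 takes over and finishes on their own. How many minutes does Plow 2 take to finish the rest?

In 12 minutes Plow 1 does 12/18 = 2/3 of the job, leaving 1/3.
Plow 2 works at 1/21 per minute, so finishing takes 1/3 ÷ 1/21 = 7 minutes.

7 minutes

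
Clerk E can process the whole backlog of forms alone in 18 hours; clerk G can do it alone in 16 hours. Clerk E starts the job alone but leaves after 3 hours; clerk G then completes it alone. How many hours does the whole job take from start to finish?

49/3 hours

In 3 hours clerk E does 3/18 = 1/6 of the job, leaving 5/6.
Clerk G works at 1/16 per hour, so finishing takes 5/6 ÷ 1/16 = 40/3 hours.
Total time = 3 + 40/3 = 49/3 hours.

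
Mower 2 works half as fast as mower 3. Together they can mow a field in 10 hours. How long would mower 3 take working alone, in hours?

15 hours

Let mower 3's rate be r; then mower 2's rate is (1/2)r, so together (1/2 + 1)r = (3/2)r = 1/10.
Thus r = 1/15 per hour.
Mower 3 alone: 15 hours; mower 2 alone: 30 hours.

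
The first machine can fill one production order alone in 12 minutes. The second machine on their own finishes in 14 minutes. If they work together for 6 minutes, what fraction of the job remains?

Combined rate: 1/12 + 1/14 = (7 + 6)/84 = 13/84 per minute.
In 6 minutes they complete 6·13/84 = 13/14 of the job.
So 1/14 remains.

1/14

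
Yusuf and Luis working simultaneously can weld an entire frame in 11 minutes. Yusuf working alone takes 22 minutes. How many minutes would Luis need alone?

Combined rate is 1/11 per minute.
Known contribution: 1/22 per minute.
So Luis's rate is 1/11 − 1/22 = 1/22, meaning 22 minutes alone.

22 minutes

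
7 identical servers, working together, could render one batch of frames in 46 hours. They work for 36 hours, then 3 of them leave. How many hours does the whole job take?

107/2 hours

One server does 1/322 of the job per hour.
After 36 hours with 7 servers, 18/23 is done (5/23 left).
With 4 servers the rate is 4/322 = 2/161, so the rest takes 5/23 ÷ 2/161 = 35/2 hours.
Total = 36 + 35/2 = 107/2 hours.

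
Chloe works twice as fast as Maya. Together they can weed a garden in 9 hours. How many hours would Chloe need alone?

27/2 hours

Let Maya's rate be r; then Chloe's rate is 2r, so together (2 + 1)r = 3r = 1/9.
Thus r = 1/27 per hour.
Maya alone: 27 hours; Chloe alone: 27/2 hours.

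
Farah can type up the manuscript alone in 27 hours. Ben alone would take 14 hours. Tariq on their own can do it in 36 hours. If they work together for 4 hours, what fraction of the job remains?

86/189

Combined rate: 1/27 + 1/14 + 1/36 = (28 + 54 + 21)/756 = 103/756 per hour.
In 4 hours they complete 4·103/756 = 103/189 of the job.
So 86/189 remains.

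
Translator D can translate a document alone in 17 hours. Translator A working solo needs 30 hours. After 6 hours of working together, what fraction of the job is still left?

38/85

Combined rate: 1/17 + 1/30 = (30 + 17)/510 = 47/510 per hour.
In 6 hours they complete 6·47/510 = 47/85 of the job.
So 38/85 remains.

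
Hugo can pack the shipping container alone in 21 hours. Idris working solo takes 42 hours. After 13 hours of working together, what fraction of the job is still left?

Combined rate: 1/21 + 1/42 = (2 + 1)/42 = 3/42 = 1/14 per hour.
In 13 hours they complete 13·1/14 = 13/14 of the job.
So 1/14 remains.

1/14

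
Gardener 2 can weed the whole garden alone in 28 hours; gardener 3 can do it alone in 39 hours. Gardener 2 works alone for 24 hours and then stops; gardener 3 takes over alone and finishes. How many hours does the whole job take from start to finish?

In 24 hours gardener 2 does 24/28 = 6/7 of the job, leaving 1/7.
Gardener 3 works at 1/39 per hour, so finishing takes 1/7 ÷ 1/39 = 39/7 hours.
Total time = 24 + 39/7 = 207/7 hours.

207/7 hours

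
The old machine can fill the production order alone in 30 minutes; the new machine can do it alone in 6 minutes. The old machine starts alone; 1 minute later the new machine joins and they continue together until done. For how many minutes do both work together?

In 1 minute the old machine does 1/30 of the job, leaving 29/30.
The old machine and the new machine together work at 1/5 per minute, so finishing takes 29/30 ÷ 1/5 = 29/6 minutes.

29/6 minutes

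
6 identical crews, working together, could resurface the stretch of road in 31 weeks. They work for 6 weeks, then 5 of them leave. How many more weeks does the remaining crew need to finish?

One crew does 1/186 of the job per week.
After 6 weeks with 6 crews, 6/31 is done (25/31 left).
With 1 crew the rate is 1/186, so the rest takes 25/31 ÷ 1/186 = 150 weeks.

150 weeks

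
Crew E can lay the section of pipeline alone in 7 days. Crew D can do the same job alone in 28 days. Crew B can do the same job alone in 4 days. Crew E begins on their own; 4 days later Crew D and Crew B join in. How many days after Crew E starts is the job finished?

5 days

In the first 4 days Crew E alone does 4/7 of the job, leaving 3/7.
Once everyone is working, combined rate: 1/7 + 1/28 + 1/4 = (4 + 1 + 7)/28 = 12/28 = 3/7 per day.
Remaining 3/7 at 3/7 per day takes 1 day.
Total from the start = 4 + 1 = 5 days.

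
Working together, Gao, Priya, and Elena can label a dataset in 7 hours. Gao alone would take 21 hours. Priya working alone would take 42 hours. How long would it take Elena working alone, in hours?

Combined rate is 1/7 per hour.
Known contribution: 1/21 + 1/42 = (2 + 1)/42 = 3/42 = 1/14 per hour.
So Elena's rate is 1/7 − 1/14 = 1/14, meaning 14 hours alone.

14 hours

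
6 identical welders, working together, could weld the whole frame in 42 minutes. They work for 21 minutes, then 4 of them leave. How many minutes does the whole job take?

One welder does 1/252 of the job per minute.
After 21 minutes with 6 welders, 1/2 is done (1/2 left).
With 2 welders the rate is 2/252 = 1/126, so the rest takes 1/2 ÷ 1/126 = 63 minutes.
Total = 21 + 63 = 84 minutes.

84 minutes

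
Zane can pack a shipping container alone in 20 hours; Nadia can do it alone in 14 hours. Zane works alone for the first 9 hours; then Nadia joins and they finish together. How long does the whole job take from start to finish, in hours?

In 9 hours Zane does 9/20 of the job, leaving 11/20.
Zane and Nadia together work at 17/140 per hour, so finishing takes 11/20 ÷ 17/140 = 77/17 hours.
Total time = 9 + 77/17 = 230/17 hours.

230/17 hours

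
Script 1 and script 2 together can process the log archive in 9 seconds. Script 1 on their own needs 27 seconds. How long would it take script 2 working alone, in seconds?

Combined rate is 1/9 per second.
Known contribution: 1/27 per second.
So script 2's rate is 1/9 − 1/27 = 2/27, meaning 27/2 seconds alone.

27/2 seconds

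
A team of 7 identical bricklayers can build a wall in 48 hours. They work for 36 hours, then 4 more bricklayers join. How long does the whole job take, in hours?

One bricklayer does 1/336 of the job per hour.
After 36 hours with 7 bricklayers, 3/4 is done (1/4 left).
With 11 bricklayers the rate is 11/336, so the rest takes 1/4 ÷ 11/336 = 84/11 hours.
Total = 36 + 84/11 = 480/11 hours.

480/11 hours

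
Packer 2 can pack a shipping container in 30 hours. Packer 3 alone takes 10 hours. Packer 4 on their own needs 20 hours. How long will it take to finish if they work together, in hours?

Combined rate: 1/30 + 1/10 + 1/20 = (2 + 6 + 3)/60 = 11/60 per hour.
Time = 1 ÷ (11/60) = 60/11 hours.

60/11 hours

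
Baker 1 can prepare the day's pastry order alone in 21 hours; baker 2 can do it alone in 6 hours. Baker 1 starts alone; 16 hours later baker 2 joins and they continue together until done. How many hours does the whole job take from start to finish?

154/9 hours

In 16 hours baker 1 does 16/21 of the job, leaving 5/21.
Baker 1 and baker 2 together work at 3/14 per hour, so finishing takes 5/21 ÷ 3/14 = 10/9 hours.
Total time = 16 + 10/9 = 154/9 hours.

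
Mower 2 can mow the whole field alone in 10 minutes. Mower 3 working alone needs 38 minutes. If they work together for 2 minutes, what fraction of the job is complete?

24/95

Combined rate: 1/10 + 1/38 = (19 + 5)/190 = 24/190 = 12/95 per minute.
In 2 minutes they complete 2·12/95 = 24/95 of the job.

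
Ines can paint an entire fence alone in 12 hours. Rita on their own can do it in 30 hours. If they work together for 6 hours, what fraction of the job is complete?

7/10

Combined rate: 1/12 + 1/30 = (5 + 2)/60 = 7/60 per hour.
In 6 hours they complete 6·7/60 = 7/10 of the job.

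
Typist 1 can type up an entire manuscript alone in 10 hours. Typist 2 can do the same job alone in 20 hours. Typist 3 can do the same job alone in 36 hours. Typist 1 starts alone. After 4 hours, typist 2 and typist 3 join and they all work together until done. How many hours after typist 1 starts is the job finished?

59/8 hours

In the first 4 hours typist 1 alone does 4/10 = 2/5 of the job, leaving 3/5.
Once everyone is working, combined rate: 1/10 + 1/20 + 1/36 = (18 + 9 + 5)/180 = 32/180 = 8/45 per hour.
Remaining 3/5 at 8/45 per hour takes 27/8 hours.
Total from the start = 4 + 27/8 = 59/8 hours.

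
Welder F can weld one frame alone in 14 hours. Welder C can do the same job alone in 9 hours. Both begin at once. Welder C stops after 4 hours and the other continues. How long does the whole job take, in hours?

In the first 4 hours the combined rate is 23/126, so 46/63 of the job is done, leaving 17/63.
After welder C leaves the rate is 1/14 per hour; the remaining 17/63 takes 34/9 hours.
Total = 4 + 34/9 = 70/9 hours.

70/9 hours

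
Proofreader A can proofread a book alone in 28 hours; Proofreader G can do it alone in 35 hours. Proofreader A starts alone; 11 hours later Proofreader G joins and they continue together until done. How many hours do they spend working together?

In 11 hours Proofreader A does 11/28 of the job, leaving 17/28.
Proofreader A and Proofreader G together work at 9/140 per hour, so finishing takes 17/28 ÷ 9/140 = 85/9 hours.

85/9 hours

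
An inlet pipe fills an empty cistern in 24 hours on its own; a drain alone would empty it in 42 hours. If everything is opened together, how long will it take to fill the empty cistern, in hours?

Net rate = 1/24 − 1/42 = (7 − 4)/168 = 3/168 = 1/56 per hour.
Filling time = 1 ÷ (1/56) = 56 hours.

56 hours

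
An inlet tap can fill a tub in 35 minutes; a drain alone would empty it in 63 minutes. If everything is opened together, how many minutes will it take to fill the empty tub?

Net rate = 1/35 − 1/63 = (9 − 5)/315 = 4/315 per minute.
Filling time = 1 ÷ (4/315) = 315/4 minutes.

315/4 minutes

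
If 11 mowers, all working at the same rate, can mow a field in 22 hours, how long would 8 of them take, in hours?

121/4 hours

Total work is 11·22 = 242 mower-hours.
With 8 mowers: 242/8 = 121/4 hours.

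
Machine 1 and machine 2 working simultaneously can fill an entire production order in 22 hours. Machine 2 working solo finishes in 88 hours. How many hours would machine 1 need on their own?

88/3 hours

Combined rate is 1/22 per hour.
Known contribution: 1/88 per hour.
So machine 1's rate is 1/22 − 1/88 = 3/88, meaning 88/3 hours alone.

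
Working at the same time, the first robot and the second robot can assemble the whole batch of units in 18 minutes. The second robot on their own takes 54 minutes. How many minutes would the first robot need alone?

27 minutes

Combined rate is 1/18 per minute.
Known contribution: 1/54 per minute.
So the first robot's rate is 1/18 − 1/54 = 1/27, meaning 27 minutes alone.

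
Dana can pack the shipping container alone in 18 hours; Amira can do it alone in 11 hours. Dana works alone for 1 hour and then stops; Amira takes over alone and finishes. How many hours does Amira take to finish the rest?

In 1 hour Dana does 1/18 of the job, leaving 17/18.
Amira works at 1/11 per hour, so finishing takes 17/18 ÷ 1/11 = 187/18 hours.

187/18 hours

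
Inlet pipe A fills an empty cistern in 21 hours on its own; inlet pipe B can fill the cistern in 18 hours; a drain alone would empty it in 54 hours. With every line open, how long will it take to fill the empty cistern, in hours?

Net rate = 1/21 + 1/18 − 1/54 = (18 + 21 − 7)/378 = 32/378 = 16/189 per hour.
Filling time = 1 ÷ (16/189) = 189/16 hours.

189/16 hours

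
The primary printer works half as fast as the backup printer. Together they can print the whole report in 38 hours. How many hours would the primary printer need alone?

Let the backup printer's rate be r; then the primary printer's rate is (1/2)r, so together (1/2 + 1)r = (3/2)r = 1/38.
Thus r = 1/57 per hour.
The backup printer alone: 57 hours; the primary printer alone: 114 hours.

114 hours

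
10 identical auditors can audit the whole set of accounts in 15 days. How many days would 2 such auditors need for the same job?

75 days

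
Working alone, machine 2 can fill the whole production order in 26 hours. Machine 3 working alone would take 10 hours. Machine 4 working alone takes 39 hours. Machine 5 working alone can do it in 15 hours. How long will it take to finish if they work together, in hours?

Combined rate: 1/26 + 1/10 + 1/39 + 1/15 = (15 + 39 + 10 + 26)/390 = 90/390 = 3/13 per hour.
Time = 1 ÷ (3/13) = 13/3 hours.

13/3 hours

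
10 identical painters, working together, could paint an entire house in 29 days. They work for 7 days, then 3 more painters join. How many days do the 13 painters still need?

One painter does 1/290 of the job per day.
After 7 days with 10 painters, 7/29 is done (22/29 left).
With 13 painters the rate is 13/290, so the rest takes 22/29 ÷ 13/290 = 220/13 days.

220/13 days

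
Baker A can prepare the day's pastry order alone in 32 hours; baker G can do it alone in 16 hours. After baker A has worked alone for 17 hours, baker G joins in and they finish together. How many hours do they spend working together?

In 17 hours baker A does 17/32 of the job, leaving 15/32.
Baker A and baker G together work at 3/32 per hour, so finishing takes 15/32 ÷ 3/32 = 5 hours.

5 hours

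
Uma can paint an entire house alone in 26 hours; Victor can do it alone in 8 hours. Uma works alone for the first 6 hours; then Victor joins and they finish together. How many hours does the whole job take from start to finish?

In 6 hours Uma does 6/26 = 3/13 of the job, leaving 10/13.
Uma and Victor together work at 17/104 per hour, so finishing takes 10/13 ÷ 17/104 = 80/17 hours.
Total time = 6 + 80/17 = 182/17 hours.

182/17 hours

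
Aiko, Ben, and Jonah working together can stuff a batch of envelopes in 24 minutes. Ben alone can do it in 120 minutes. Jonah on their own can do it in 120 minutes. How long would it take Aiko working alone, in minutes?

Combined rate is 1/24 per minute.
Known contribution: 1/120 + 1/120 = (1 + 1)/120 = 2/120 = 1/60 per minute.
So Aiko's rate is 1/24 − 1/60 = 1/40, meaning 40 minutes alone.

40 minutes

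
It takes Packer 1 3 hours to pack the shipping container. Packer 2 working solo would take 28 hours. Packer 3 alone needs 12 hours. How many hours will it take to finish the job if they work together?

42/19 hours

Combined rate: 1/3 + 1/28 + 1/12 = (28 + 3 + 7)/84 = 38/84 = 19/42 per hour.
Time = 1 ÷ (19/42) = 42/19 hours.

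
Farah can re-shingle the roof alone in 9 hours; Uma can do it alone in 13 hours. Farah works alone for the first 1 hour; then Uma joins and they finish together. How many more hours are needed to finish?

In 1 hour Farah does 1/9 of the job, leaving 8/9.
Farah and Uma together work at 22/117 per hour, so finishing takes 8/9 ÷ 22/117 = 52/11 hours.

52/11 hours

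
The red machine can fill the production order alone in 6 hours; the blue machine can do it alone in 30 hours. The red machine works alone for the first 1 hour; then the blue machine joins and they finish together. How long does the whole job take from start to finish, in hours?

In 1 hour the red machine does 1/6 of the job, leaving 5/6.
The red machine and the blue machine together work at 1/5 per hour, so finishing takes 5/6 ÷ 1/5 = 25/6 hours.
Total time = 1 + 25/6 = 31/6 hours.

31/6 hours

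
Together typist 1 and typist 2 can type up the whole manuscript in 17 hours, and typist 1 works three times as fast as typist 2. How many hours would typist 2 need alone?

68 hours

Let typist 2's rate be r; then typist 1's rate is 3r, so together (3 + 1)r = 4r = 1/17.
Thus r = 1/68 per hour.
Typist 2 alone: 68 hours; typist 1 alone: 68/3 hours.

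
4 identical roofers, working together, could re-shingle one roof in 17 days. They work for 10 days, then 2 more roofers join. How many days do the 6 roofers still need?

14/3 days

One roofer does 1/68 of the job per day.
After 10 days with 4 roofers, 10/17 is done (7/17 left).
With 6 roofers the rate is 6/68 = 3/34, so the rest takes 7/17 ÷ 3/34 = 14/3 days.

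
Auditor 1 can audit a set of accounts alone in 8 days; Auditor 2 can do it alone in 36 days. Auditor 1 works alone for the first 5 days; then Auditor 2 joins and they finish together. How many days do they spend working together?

In 5 days Auditor 1 does 5/8 of the job, leaving 3/8.
Auditor 1 and Auditor 2 together work at 11/72 per day, so finishing takes 3/8 ÷ 11/72 = 27/11 days.

27/11 days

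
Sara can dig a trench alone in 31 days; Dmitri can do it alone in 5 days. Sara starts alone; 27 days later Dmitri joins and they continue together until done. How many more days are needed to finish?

5/9 days

In 27 days Sara does 27/31 of the job, leaving 4/31.
Sara and Dmitri together work at 36/155 per day, so finishing takes 4/31 ÷ 36/155 = 5/9 days.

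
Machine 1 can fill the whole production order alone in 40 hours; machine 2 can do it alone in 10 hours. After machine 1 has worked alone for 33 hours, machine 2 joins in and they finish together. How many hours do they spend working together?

In 33 hours machine 1 does 33/40 of the job, leaving 7/40.
Machine 1 and machine 2 together work at 1/8 per hour, so finishing takes 7/40 ÷ 1/8 = 7/5 hours.

7/5 hours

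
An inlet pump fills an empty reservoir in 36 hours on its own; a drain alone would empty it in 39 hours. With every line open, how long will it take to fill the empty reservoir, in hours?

468 hours

Net rate = 1/36 − 1/39 = (13 − 12)/468 = 1/468 per hour.
Filling time = 1 ÷ (1/468) = 468 hours.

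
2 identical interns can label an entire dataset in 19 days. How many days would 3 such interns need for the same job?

Total work is 2·19 = 38 intern-days.
With 3 interns: 38/3 days.

38/3 days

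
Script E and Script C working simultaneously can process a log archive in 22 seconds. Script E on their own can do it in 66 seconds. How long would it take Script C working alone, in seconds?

Combined rate is 1/22 per second.
Known contribution: 1/66 per second.
So Script C's rate is 1/22 − 1/66 = 1/33, meaning 33 seconds alone.

33 seconds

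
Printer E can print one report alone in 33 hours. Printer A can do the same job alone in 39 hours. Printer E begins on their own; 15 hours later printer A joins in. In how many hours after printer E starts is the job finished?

In the first 15 hours printer E alone does 15/33 = 5/11 of the job, leaving 6/11.
Once everyone is working, combined rate: 1/33 + 1/39 = (13 + 11)/429 = 24/429 = 8/143 per hour.
Remaining 6/11 at 8/143 per hour takes 39/4 hours.
Total from the start = 15 + 39/4 = 99/4 hours.

99/4 hours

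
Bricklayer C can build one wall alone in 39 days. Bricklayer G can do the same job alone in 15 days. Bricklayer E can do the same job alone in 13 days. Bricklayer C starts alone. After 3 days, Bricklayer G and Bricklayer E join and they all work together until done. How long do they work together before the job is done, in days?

60/11 days

In the first 3 days Bricklayer C alone does 3/39 = 1/13 of the job, leaving 12/13.
Once everyone is working, combined rate: 1/39 + 1/15 + 1/13 = (5 + 13 + 15)/195 = 33/195 = 11/65 per day.
Remaining 12/13 at 11/65 per day takes 60/11 days.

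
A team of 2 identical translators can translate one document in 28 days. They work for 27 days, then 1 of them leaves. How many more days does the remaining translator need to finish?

One translator does 1/56 of the job per day.
After 27 days with 2 translators, 27/28 is done (1/28 left).
With 1 translator the rate is 1/56, so the rest takes 1/28 ÷ 1/56 = 2 days.

2 days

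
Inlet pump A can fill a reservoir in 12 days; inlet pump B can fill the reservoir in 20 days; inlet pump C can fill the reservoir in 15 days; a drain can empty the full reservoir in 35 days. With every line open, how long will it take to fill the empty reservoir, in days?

Net rate = 1/12 + 1/20 + 1/15 − 1/35 = (35 + 21 + 28 − 12)/420 = 72/420 = 6/35 per day.
Filling time = 1 ÷ (6/35) = 35/6 days.

35/6 days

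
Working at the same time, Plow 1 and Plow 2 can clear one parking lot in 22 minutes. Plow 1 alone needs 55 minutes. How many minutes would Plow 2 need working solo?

110/3 minutes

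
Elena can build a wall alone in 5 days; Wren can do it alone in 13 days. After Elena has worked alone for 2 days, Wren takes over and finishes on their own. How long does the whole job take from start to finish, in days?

In 2 days Elena does 2/5 of the job, leaving 3/5.
Wren works at 1/13 per day, so finishing takes 3/5 ÷ 1/13 = 39/5 days.
Total time = 2 + 39/5 = 49/5 days.

49/5 days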